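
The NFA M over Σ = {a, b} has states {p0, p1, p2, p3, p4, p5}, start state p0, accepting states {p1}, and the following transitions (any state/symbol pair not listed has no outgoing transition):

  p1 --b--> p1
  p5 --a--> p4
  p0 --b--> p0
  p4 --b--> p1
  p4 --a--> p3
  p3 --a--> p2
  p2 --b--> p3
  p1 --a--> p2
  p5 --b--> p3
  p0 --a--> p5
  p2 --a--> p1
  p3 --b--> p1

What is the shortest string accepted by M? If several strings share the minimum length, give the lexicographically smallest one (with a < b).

aab

A breadth-first search from p0 reaches an accepting state first via the path p0 → p5 → p4 → p1 on input aab.
No string of length < 3 is accepted (BFS exhausts all shorter strings without reaching an accepting state), and aab is the lexicographically least accepting string of length 3.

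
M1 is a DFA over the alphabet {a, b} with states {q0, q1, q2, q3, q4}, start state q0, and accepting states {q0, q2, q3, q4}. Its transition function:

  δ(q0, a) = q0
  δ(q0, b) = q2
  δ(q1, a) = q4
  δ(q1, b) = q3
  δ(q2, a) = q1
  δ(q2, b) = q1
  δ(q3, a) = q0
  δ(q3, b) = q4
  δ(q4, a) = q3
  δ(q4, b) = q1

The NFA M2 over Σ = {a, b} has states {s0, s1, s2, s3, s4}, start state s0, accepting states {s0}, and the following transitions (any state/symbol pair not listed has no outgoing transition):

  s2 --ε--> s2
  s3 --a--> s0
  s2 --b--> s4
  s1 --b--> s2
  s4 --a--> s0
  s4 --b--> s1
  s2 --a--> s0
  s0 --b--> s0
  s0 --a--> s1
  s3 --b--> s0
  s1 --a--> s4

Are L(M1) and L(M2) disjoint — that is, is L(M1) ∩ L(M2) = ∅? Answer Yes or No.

No

The empty string ε is accepted by both M1 and M2.
Hence L(M1) ∩ L(M2) ≠ ∅.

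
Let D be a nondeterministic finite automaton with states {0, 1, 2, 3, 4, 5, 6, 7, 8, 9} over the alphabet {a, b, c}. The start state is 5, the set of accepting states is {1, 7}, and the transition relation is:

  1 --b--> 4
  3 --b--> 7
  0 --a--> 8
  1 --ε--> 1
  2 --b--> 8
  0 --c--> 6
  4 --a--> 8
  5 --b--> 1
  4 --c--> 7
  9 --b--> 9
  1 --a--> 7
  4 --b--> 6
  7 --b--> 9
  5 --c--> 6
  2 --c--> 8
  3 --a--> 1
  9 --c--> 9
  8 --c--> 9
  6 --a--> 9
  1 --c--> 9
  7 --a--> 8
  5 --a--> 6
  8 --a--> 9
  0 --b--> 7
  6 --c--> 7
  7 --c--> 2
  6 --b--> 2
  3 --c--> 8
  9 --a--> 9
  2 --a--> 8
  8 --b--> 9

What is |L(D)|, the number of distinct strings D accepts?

6

The useful subgraph on states {1, 4, 5, 6, 7} is acyclic, so L(D) is finite; the longest accepting path visits 5 useful states, giving maximum string length 4.
Counting accepting paths from 5 by length: 1 of length 1, 3 of length 2, 1 of length 3, 1 of length 4. Total 6.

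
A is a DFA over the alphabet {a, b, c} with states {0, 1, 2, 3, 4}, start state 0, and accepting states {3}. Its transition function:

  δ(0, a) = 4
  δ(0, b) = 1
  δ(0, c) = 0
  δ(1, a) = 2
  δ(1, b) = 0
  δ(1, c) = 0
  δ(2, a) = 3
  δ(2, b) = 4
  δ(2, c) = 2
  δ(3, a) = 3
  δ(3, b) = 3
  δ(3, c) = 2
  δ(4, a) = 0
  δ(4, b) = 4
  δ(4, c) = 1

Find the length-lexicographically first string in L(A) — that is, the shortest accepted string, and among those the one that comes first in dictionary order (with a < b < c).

A breadth-first search from 0 reaches an accepting state first via the path 0 → 1 → 2 → 3 on input baa.
No string of length < 3 is accepted (BFS exhausts all shorter strings without reaching an accepting state), and baa is the lexicographically least accepting string of length 3.

baa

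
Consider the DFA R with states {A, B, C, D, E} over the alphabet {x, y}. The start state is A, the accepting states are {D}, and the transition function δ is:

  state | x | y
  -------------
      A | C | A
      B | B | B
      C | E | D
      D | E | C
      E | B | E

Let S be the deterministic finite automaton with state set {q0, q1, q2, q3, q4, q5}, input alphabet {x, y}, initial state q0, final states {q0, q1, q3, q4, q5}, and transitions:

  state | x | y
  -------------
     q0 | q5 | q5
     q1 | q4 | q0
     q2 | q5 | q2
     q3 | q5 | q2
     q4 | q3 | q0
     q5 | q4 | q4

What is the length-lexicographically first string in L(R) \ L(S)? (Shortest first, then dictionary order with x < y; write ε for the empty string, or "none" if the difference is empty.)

yyxy

The string yyxy is accepted by R but not by S.
No shorter string lies in the difference, and yyxy is the lexicographically first length-4 string in L(R) \ L(S).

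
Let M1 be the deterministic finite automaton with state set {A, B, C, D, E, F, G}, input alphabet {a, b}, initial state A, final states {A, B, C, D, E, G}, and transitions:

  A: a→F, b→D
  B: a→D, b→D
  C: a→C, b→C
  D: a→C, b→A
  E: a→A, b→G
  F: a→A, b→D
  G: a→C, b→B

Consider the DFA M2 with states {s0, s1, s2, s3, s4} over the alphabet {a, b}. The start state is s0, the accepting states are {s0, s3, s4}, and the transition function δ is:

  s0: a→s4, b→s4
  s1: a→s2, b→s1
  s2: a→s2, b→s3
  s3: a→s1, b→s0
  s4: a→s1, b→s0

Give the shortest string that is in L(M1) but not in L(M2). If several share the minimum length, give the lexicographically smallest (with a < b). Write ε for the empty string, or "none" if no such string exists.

The string aa is accepted by M1 but not by M2.
No shorter string lies in the difference, and aa is the lexicographically first length-2 string in L(M1) \ L(M2).

aa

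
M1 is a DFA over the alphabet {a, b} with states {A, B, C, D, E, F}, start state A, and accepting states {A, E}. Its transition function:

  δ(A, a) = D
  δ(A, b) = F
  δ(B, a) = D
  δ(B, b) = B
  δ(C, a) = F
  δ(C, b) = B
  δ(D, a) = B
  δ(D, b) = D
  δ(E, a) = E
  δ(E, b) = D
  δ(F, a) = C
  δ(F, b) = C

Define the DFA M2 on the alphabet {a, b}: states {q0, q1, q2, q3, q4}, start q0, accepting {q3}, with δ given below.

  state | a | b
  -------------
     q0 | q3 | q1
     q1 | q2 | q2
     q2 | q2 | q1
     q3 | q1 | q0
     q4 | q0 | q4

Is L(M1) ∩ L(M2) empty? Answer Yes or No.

Exploring the product automaton M1 × M2 from the start pair (A, q0), following both machines on each input symbol, reaches 13 state pairs: (A, q0), (D, q3), (F, q1), (B, q1), (D, q0), (C, q2), (D, q2), (B, q2), (B, q3), (D, q1), (F, q2), (B, q0), (C, q1).
M1 accepts in {A, E} and M2 accepts in {q3}; no reachable pair has both components accepting, so no string drives both machines to acceptance simultaneously and L(M1) ∩ L(M2) = ∅.
So no string is accepted by both, and the intersection is empty.

Yes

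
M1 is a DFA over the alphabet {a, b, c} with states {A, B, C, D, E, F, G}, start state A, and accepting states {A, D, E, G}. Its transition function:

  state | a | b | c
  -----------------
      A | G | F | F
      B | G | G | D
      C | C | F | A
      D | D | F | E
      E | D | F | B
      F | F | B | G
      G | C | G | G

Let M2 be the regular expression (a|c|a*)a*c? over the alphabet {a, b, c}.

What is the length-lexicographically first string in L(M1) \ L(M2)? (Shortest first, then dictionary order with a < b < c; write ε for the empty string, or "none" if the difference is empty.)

The string ab is accepted by M1 but not by M2.
No shorter string lies in the difference, and ab is the lexicographically first length-2 string in L(M1) \ L(M2).

ab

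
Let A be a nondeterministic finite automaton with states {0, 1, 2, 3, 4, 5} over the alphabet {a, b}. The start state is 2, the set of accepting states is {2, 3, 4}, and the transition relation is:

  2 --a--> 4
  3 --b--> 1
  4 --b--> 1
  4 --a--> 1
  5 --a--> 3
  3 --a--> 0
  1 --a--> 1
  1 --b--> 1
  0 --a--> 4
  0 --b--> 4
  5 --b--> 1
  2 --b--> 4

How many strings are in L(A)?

The useful subgraph on states {2, 4} is acyclic, so L(A) is finite; the longest accepting path visits 2 useful states, giving maximum string length 1.
Counting accepting paths from 2 by length: 1 of length 0, 2 of length 1. Total 3.

3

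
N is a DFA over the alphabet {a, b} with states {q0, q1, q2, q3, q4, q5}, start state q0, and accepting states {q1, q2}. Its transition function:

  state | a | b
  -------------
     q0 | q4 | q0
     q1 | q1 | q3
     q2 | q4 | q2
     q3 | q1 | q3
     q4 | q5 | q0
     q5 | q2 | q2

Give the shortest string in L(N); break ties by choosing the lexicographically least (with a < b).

aaa

A breadth-first search from q0 reaches an accepting state first via the path q0 → q4 → q5 → q2 on input aaa.
No string of length < 3 is accepted (BFS exhausts all shorter strings without reaching an accepting state), and aaa is the lexicographically least accepting string of length 3.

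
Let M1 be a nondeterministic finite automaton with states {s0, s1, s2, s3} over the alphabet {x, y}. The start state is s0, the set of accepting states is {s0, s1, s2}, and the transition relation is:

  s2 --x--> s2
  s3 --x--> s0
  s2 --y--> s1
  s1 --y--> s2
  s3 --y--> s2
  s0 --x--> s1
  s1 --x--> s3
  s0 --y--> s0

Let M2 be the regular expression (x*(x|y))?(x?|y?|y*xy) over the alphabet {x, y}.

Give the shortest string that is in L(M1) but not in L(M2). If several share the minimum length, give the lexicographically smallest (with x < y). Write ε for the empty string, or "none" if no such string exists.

yyx

The string yyx is accepted by M1 but not by M2.
No shorter string lies in the difference, and yyx is the lexicographically first length-3 string in L(M1) \ L(M2).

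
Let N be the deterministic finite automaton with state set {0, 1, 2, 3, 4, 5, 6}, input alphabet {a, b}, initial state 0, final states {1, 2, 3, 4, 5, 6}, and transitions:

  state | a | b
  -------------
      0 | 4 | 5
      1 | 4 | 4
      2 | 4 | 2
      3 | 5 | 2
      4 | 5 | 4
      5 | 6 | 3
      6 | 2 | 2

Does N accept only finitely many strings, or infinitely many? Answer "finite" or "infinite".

infinite

State 4 is reachable from the start and can reach an accepting state, and it lies on the cycle 4 → 4.
Traversing that cycle any number of times yields accepted strings of unbounded length, so the language is infinite.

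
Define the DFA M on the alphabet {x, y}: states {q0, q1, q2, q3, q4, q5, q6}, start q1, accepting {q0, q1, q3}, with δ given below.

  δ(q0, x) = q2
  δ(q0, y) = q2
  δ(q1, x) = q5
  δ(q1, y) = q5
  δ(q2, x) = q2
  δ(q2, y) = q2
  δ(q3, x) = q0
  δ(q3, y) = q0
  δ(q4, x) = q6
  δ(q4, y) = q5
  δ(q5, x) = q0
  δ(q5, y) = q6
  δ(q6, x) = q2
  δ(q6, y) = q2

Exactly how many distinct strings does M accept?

3

The useful subgraph on states {q0, q1, q5} is acyclic, so L(M) is finite; the longest accepting path visits 3 useful states, giving maximum string length 2.
Counting accepting paths from q1 by length: 1 of length 0, 2 of length 2. Total 3.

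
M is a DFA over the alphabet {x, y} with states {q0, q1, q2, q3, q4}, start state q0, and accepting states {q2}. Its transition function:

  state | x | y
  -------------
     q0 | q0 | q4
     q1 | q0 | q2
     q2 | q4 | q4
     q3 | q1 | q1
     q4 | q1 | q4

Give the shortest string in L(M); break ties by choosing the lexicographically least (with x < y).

A breadth-first search from q0 reaches an accepting state first via the path q0 → q4 → q1 → q2 on input yxy.
No string of length < 3 is accepted (BFS exhausts all shorter strings without reaching an accepting state), and yxy is the lexicographically least accepting string of length 3.

yxy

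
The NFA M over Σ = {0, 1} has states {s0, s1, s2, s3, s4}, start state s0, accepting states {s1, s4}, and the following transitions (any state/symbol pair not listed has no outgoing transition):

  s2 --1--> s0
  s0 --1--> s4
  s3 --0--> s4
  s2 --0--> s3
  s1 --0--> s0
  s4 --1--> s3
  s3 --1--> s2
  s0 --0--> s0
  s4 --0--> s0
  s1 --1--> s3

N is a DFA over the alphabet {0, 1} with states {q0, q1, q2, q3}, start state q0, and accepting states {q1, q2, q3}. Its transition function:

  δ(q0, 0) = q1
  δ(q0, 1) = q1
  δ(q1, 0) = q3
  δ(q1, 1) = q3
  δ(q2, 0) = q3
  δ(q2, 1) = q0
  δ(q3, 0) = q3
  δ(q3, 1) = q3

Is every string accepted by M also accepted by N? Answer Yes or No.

Yes

Exploring the product automaton M × N from the start pair (s0, q0), following both machines on each input symbol, reaches 7 state pairs: (s0, q0), (s0, q1), (s4, q1), (s0, q3), (s4, q3), (s3, q3), (s2, q3).
M accepts in {s1, s4} and N accepts in {q1, q2, q3}. The reachable pairs whose M-component is accepting are (s4, q1), (s4, q3); in each of them the N-component is accepting too, so the product for L(M) \ L(N) (M-component accepting, N-component rejecting) has no reachable accepting pair and the difference is empty.
Hence every string in L(M) is also in L(N).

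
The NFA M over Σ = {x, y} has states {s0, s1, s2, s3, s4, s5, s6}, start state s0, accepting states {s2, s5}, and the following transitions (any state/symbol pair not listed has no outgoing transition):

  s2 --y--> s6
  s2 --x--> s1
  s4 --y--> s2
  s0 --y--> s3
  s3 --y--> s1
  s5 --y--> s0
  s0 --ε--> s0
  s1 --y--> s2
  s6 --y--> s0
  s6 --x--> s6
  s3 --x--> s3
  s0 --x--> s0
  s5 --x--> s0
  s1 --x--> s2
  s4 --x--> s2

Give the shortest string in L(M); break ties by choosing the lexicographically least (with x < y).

A breadth-first search from s0 reaches an accepting state first via the path s0 → s3 → s1 → s2 on input yyx.
No string of length < 3 is accepted (BFS exhausts all shorter strings without reaching an accepting state), and yyx is the lexicographically least accepting string of length 3.

yyx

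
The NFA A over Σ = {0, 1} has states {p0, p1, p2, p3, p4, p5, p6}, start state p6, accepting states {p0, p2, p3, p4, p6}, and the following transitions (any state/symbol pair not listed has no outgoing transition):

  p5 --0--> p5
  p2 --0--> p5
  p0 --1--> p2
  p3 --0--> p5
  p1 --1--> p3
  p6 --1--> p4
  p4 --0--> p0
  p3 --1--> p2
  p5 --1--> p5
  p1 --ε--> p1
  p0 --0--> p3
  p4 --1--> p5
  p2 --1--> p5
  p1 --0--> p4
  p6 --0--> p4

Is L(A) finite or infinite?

finite

The useful states (reachable from p6 and able to reach an accepting state) are {p0, p2, p3, p4, p6}.
Restricted to these states the transition graph has no cycle, so every accepting path has bounded length and L is finite.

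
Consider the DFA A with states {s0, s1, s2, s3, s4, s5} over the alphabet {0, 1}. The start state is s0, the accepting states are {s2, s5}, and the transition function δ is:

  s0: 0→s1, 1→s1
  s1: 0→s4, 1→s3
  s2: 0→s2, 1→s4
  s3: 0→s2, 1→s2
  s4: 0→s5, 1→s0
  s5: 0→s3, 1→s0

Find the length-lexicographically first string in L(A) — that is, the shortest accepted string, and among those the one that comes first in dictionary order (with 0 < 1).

000

A breadth-first search from s0 reaches an accepting state first via the path s0 → s1 → s4 → s5 on input 000.
No string of length < 3 is accepted (BFS exhausts all shorter strings without reaching an accepting state), and 000 is the lexicographically least accepting string of length 3.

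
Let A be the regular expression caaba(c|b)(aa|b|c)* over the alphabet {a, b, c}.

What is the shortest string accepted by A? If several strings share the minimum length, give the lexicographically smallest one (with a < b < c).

caabab

By inspection of the expression, no string of length less than 6 matches, and caabab is the lexicographically first match of length 6.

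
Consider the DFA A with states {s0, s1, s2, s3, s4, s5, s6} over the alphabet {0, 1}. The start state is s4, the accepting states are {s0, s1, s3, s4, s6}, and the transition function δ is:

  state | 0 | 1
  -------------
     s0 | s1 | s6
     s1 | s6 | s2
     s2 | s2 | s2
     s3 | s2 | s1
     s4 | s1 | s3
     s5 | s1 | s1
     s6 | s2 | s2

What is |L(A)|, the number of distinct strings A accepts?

The useful subgraph on states {s1, s3, s4, s6} is acyclic, so L(A) is finite; the longest accepting path visits 4 useful states, giving maximum string length 3.
Counting accepting paths from s4 by length: 1 of length 0, 2 of length 1, 2 of length 2, 1 of length 3. Total 6.

6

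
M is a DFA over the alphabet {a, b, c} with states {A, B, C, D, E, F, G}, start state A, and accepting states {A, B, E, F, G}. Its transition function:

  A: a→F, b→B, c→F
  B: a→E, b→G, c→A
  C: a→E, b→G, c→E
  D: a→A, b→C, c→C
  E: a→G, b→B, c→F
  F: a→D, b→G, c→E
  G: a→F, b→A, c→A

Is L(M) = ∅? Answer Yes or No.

No

The empty string ε is accepted: the run A ends in the accepting state A.
Since at least one string is accepted, L(M) is not empty.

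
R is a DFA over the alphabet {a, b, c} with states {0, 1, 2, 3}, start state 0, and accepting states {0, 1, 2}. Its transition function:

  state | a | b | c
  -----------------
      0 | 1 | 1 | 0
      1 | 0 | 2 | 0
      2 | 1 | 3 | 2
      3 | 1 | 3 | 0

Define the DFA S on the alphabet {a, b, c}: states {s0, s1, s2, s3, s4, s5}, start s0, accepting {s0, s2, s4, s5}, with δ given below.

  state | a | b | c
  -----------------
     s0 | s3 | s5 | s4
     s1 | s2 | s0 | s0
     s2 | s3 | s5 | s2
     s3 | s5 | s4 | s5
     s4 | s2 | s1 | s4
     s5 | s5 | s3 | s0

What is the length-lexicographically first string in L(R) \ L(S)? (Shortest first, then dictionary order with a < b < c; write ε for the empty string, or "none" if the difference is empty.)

The string a is accepted by R but not by S.
No shorter string lies in the difference, and a is the lexicographically first length-1 string in L(R) \ L(S).

a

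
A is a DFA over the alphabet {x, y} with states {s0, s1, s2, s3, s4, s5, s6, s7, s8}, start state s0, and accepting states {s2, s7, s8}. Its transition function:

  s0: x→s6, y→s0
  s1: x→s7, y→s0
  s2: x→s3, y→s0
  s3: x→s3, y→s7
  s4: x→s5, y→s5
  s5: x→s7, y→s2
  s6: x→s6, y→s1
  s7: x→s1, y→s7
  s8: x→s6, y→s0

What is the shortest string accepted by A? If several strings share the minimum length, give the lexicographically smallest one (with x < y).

A breadth-first search from s0 reaches an accepting state first via the path s0 → s6 → s1 → s7 on input xyx.
No string of length < 3 is accepted (BFS exhausts all shorter strings without reaching an accepting state), and xyx is the lexicographically least accepting string of length 3.

xyx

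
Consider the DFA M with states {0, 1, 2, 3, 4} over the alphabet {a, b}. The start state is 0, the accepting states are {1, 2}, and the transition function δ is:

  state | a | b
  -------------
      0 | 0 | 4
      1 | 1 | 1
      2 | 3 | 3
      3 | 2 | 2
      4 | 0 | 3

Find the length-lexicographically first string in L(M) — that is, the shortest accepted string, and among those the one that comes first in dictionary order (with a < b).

A breadth-first search from 0 reaches an accepting state first via the path 0 → 4 → 3 → 2 on input bba.
No string of length < 3 is accepted (BFS exhausts all shorter strings without reaching an accepting state), and bba is the lexicographically least accepting string of length 3.

bba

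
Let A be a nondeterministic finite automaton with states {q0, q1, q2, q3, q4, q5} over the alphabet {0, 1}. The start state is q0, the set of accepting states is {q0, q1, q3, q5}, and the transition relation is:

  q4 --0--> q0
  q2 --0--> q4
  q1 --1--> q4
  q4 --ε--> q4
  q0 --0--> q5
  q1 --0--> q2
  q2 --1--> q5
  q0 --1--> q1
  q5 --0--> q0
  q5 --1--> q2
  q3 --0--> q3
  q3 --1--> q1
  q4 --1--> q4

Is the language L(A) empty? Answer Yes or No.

No

The empty string ε is accepted: the run q0 ends in the accepting state q0.
Since at least one string is accepted, L(A) is not empty.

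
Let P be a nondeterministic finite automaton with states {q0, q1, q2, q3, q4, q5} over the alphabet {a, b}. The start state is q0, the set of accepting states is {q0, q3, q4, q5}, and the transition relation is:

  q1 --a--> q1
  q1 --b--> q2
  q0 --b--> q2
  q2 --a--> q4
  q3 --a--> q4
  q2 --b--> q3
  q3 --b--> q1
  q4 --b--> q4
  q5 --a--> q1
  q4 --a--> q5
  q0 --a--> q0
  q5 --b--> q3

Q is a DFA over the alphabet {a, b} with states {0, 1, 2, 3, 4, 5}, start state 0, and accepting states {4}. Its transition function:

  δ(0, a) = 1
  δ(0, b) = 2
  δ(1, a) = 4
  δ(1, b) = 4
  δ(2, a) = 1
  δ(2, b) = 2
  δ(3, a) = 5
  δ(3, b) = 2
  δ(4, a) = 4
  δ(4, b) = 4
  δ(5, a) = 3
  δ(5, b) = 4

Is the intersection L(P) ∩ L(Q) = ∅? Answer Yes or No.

No

The string aa is accepted by both P and Q.
Hence L(P) ∩ L(Q) ≠ ∅.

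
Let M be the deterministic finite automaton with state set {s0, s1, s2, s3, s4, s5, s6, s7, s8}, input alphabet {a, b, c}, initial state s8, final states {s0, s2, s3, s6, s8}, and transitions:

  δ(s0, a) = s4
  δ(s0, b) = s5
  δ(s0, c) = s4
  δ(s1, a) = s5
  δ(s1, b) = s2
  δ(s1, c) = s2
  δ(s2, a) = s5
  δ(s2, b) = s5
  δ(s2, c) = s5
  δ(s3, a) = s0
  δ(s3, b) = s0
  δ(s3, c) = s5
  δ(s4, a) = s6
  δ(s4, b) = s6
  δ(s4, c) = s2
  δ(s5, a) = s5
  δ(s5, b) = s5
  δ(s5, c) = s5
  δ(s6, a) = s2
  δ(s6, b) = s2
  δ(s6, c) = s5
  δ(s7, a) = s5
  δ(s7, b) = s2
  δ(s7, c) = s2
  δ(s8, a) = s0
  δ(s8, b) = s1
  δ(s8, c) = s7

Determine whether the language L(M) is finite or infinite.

finite

The useful states (reachable from s8 and able to reach an accepting state) are {s0, s1, s2, s4, s6, s7, s8}.
Restricted to these states the transition graph has no cycle, so every accepting path has bounded length and L is finite.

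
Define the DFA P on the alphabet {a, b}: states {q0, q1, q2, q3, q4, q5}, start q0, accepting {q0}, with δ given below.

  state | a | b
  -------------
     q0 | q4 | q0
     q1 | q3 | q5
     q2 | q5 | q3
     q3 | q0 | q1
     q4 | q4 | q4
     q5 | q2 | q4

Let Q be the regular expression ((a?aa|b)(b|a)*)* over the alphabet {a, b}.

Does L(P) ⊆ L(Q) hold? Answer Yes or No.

Yes

Converting the expression Q to a DFA (subset construction, then merging equivalent states) gives the minimal DFA with states {r0, r1, r2, r3}, start state r0, accepting states {r0, r2} and transitions r0: a→r1, b→r2; r1: a→r2, b→r3; r2: a→r2, b→r2; r3: a→r3, b→r3.
Exploring the product automaton P × Q from the start pair (q0, r0), following both machines on each input symbol, reaches 5 state pairs: (q0, r0), (q4, r1), (q0, r2), (q4, r2), (q4, r3).
P accepts in {q0} and Q accepts in {r0, r2}. The reachable pairs whose P-component is accepting are (q0, r0), (q0, r2); in each of them the Q-component is accepting too, so the product for L(P) \ L(Q) (P-component accepting, Q-component rejecting) has no reachable accepting pair and the difference is empty.
Hence every string in L(P) is also in L(Q).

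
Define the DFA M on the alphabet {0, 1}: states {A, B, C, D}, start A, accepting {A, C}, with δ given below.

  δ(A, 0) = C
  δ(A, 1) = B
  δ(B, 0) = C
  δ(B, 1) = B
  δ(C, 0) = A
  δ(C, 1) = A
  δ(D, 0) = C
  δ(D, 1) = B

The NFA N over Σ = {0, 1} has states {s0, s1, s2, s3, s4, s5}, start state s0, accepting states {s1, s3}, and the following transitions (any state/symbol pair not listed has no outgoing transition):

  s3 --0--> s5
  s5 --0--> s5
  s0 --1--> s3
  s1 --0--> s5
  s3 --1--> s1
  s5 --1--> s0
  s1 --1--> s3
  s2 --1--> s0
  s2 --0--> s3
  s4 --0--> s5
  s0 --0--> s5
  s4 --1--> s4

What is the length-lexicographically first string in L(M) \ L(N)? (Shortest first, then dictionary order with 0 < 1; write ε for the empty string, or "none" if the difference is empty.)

ε

The empty string ε is accepted by M but not by N.
Since ε is the unique shortest string, it is the required witness.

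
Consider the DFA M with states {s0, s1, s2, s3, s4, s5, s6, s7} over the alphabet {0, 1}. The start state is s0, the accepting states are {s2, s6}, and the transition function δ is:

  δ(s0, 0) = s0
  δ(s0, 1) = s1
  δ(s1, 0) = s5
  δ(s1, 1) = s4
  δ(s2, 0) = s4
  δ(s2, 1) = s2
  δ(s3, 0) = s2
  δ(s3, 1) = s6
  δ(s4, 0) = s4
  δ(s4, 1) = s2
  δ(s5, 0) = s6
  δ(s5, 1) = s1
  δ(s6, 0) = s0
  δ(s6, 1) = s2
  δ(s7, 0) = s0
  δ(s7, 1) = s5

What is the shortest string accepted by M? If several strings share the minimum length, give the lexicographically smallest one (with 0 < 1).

100

A breadth-first search from s0 reaches an accepting state first via the path s0 → s1 → s5 → s6 on input 100.
No string of length < 3 is accepted (BFS exhausts all shorter strings without reaching an accepting state), and 100 is the lexicographically least accepting string of length 3.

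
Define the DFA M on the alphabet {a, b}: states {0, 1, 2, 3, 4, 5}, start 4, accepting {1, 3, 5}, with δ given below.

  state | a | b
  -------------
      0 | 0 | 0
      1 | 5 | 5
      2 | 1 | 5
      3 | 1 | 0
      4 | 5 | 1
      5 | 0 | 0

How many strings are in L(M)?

The useful subgraph on states {1, 4, 5} is acyclic, so L(M) is finite; the longest accepting path visits 3 useful states, giving maximum string length 2.
Counting accepting paths from 4 by length: 2 of length 1, 2 of length 2. Total 4.

4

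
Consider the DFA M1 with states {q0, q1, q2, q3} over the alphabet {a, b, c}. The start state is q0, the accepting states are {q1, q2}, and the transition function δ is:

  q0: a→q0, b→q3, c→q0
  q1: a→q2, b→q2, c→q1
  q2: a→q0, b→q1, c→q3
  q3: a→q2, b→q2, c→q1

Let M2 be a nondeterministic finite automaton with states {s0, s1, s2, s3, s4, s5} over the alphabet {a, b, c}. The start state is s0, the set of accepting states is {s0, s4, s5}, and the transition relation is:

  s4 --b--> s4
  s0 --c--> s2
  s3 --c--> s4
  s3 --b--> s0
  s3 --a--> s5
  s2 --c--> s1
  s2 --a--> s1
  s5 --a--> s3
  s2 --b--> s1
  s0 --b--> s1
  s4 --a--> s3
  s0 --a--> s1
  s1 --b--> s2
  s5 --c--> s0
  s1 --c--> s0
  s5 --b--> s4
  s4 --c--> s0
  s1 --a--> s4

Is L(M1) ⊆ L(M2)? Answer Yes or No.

No

The string bb is in L(M1) but not in L(M2).
So L(M1) ⊄ L(M2).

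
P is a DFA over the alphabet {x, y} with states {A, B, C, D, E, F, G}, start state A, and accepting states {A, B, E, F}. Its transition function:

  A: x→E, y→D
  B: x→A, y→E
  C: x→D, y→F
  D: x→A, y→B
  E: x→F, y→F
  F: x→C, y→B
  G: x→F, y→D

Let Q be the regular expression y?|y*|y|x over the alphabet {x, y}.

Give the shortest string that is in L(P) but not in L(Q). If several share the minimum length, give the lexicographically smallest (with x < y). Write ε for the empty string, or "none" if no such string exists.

The string xx is accepted by P but not by Q.
No shorter string lies in the difference, and xx is the lexicographically first length-2 string in L(P) \ L(Q).

xx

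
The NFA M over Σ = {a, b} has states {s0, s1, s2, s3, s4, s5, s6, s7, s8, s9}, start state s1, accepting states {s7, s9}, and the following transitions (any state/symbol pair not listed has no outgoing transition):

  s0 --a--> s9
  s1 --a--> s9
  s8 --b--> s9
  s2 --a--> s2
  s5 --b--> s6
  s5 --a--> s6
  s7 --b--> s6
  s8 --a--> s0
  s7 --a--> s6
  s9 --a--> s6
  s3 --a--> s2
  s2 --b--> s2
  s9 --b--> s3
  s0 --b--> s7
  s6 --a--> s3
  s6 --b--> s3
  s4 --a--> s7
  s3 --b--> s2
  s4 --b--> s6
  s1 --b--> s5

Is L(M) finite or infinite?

finite

The useful states (reachable from s1 and able to reach an accepting state) are {s1, s9}.
Restricted to these states the transition graph has no cycle, so every accepting path has bounded length and L is finite.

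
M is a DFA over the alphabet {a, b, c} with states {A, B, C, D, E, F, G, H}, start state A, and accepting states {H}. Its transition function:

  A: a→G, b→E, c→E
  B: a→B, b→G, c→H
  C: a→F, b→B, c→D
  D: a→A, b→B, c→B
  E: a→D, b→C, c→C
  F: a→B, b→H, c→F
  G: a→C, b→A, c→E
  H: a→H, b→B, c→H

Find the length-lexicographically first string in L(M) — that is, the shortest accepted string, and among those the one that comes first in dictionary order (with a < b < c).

A breadth-first search from A reaches an accepting state first via the path A → G → C → F → H on input aaab.
No string of length < 4 is accepted (BFS exhausts all shorter strings without reaching an accepting state), and aaab is the lexicographically least accepting string of length 4.

aaab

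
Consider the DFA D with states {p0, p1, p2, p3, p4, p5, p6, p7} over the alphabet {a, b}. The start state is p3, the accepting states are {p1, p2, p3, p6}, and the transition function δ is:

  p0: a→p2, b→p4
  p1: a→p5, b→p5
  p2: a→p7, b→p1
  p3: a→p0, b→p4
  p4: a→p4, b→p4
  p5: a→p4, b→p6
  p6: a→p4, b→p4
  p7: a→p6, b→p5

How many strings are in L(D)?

The useful subgraph on states {p0, p1, p2, p3, p5, p6, p7} is acyclic, so L(D) is finite; the longest accepting path visits 6 useful states, giving maximum string length 5.
Counting accepting paths from p3 by length: 1 of length 0, 1 of length 2, 1 of length 3, 1 of length 4, 3 of length 5. Total 7.

7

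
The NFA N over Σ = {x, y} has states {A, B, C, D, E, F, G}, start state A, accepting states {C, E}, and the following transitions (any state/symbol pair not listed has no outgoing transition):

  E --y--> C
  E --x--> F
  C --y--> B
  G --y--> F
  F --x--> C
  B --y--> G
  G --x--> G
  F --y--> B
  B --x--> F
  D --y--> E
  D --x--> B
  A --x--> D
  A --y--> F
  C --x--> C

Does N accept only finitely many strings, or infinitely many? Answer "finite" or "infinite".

State B is reachable from the start and can reach an accepting state, and it lies on the cycle B → F → B.
Traversing that cycle any number of times yields accepted strings of unbounded length, so the language is infinite.

infinite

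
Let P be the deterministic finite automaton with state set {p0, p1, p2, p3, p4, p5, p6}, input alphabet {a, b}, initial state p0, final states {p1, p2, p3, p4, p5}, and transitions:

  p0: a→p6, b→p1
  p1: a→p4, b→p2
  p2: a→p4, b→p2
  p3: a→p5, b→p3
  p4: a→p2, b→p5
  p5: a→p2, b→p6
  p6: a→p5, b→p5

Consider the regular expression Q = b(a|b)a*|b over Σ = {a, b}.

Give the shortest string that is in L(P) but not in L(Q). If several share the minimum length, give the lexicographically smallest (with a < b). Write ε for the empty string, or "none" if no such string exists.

The string aa is accepted by P but not by Q.
No shorter string lies in the difference, and aa is the lexicographically first length-2 string in L(P) \ L(Q).

aa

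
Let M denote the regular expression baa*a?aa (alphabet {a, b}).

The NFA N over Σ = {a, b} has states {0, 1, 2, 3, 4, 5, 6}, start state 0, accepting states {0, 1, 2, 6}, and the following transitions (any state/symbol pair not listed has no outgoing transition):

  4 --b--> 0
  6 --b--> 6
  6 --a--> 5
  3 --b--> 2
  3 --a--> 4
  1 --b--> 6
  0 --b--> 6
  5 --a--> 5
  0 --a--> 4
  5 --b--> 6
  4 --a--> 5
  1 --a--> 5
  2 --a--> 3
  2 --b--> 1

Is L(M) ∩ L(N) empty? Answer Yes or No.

Yes

Converting the expression M to a DFA (subset construction, then merging equivalent states) gives the minimal DFA with states {m0, m1, m2, m3, m4, m5}, start state m0, accepting states {m5} and transitions m0: a→m1, b→m2; m1: a→m1, b→m1; m2: a→m3, b→m1; m3: a→m4, b→m1; m4: a→m5, b→m1; m5: a→m5, b→m1.
Exploring the product automaton M × N from the start pair (m0, 0), following both machines on each input symbol, reaches 9 state pairs: (m0, 0), (m1, 4), (m2, 6), (m1, 5), (m1, 0), (m3, 5), (m1, 6), (m4, 5), (m5, 5).
M accepts in {m5} and N accepts in {0, 1, 2, 6}; no reachable pair has both components accepting, so no string drives both machines to acceptance simultaneously and L(M) ∩ L(N) = ∅.
So no string is accepted by both, and the intersection is empty.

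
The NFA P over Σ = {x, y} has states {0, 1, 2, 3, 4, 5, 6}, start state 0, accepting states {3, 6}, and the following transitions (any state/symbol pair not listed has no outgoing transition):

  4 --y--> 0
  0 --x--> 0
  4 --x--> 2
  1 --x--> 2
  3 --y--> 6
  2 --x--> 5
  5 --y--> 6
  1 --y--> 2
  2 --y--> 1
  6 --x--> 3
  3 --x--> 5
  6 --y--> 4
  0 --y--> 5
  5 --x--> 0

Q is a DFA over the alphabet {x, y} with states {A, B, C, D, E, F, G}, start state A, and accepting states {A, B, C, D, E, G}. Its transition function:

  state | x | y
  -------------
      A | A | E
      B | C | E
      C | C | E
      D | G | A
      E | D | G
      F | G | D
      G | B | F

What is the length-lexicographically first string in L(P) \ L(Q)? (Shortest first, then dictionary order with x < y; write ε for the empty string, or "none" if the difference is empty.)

yxxyyxy

The string yxxyyxy is accepted by P but not by Q.
No shorter string lies in the difference, and yxxyyxy is the lexicographically first length-7 string in L(P) \ L(Q).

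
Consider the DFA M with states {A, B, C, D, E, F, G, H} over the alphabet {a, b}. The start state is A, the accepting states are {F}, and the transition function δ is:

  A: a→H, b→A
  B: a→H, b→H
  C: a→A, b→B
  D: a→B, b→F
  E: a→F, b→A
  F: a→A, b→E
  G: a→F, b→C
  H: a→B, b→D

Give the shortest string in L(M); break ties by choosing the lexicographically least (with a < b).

abb

A breadth-first search from A reaches an accepting state first via the path A → H → D → F on input abb.
No string of length < 3 is accepted (BFS exhausts all shorter strings without reaching an accepting state), and abb is the lexicographically least accepting string of length 3.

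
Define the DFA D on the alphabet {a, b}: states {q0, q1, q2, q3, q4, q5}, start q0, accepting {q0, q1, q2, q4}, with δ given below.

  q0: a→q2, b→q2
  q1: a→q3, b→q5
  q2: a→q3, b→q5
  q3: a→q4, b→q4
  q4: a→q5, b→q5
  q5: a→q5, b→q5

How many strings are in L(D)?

7

The useful subgraph on states {q0, q2, q3, q4} is acyclic, so L(D) is finite; the longest accepting path visits 4 useful states, giving maximum string length 3.
Counting accepting paths from q0 by length: 1 of length 0, 2 of length 1, 4 of length 3. Total 7.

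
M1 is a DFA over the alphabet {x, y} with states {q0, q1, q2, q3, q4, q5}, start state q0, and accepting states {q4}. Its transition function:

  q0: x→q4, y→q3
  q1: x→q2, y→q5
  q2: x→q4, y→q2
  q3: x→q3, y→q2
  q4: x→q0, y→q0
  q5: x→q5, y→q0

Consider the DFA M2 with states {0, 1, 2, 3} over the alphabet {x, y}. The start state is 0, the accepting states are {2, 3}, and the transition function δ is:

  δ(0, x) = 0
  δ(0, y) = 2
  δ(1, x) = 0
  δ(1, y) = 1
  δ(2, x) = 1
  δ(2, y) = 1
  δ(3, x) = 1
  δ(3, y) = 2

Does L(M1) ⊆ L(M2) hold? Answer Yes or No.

The string x is in L(M1) but not in L(M2).
So L(M1) ⊄ L(M2).

No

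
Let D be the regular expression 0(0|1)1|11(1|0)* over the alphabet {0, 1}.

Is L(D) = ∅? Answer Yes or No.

No

The string 11 matches the expression, so it belongs to L(D).
Since L(D) contains at least one string, it is not empty.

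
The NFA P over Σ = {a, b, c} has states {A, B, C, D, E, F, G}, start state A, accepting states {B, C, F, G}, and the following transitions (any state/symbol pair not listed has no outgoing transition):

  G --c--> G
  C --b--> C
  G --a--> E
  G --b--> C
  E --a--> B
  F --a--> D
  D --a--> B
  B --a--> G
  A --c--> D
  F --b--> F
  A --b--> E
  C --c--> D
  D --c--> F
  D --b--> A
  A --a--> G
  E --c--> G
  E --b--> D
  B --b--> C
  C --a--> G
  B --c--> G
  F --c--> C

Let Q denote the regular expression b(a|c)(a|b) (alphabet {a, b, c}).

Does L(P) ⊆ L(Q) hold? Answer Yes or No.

No

The string a is in L(P) but not in L(Q).
So L(P) ⊄ L(Q).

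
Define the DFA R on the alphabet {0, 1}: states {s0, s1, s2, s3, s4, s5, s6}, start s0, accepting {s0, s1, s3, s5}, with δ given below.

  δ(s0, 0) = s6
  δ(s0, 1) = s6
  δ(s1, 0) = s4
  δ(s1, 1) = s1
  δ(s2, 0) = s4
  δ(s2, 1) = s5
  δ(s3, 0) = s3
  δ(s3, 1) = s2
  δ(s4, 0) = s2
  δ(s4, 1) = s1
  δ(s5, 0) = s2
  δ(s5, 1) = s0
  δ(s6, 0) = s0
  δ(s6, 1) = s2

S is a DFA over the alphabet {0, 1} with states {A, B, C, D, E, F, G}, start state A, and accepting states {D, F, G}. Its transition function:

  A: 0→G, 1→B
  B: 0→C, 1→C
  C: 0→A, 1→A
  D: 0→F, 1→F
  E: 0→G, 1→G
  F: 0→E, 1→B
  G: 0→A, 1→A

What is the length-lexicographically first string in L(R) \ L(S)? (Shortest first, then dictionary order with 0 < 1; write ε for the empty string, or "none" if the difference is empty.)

ε

The empty string ε is accepted by R but not by S.
Since ε is the unique shortest string, it is the required witness.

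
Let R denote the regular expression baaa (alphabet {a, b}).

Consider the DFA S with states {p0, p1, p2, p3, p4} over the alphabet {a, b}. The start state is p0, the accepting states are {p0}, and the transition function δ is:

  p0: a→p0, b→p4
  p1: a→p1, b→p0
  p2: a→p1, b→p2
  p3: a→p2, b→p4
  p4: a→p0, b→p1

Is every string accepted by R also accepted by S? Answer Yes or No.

Converting the expression R to a DFA (subset construction, then merging equivalent states) gives the minimal DFA with states {r0, r1, r2, r3, r4, r5}, start state r0, accepting states {r5} and transitions r0: a→r1, b→r2; r1: a→r1, b→r1; r2: a→r3, b→r1; r3: a→r4, b→r1; r4: a→r5, b→r1; r5: a→r1, b→r1.
Exploring the product automaton R × S from the start pair (r0, p0), following both machines on each input symbol, reaches 8 state pairs: (r0, p0), (r1, p0), (r2, p4), (r1, p4), (r3, p0), (r1, p1), (r4, p0), (r5, p0).
R accepts in {r5} and S accepts in {p0}. The reachable pairs whose R-component is accepting are (r5, p0); in each of them the S-component is accepting too, so the product for L(R) \ L(S) (R-component accepting, S-component rejecting) has no reachable accepting pair and the difference is empty.
Hence every string in L(R) is also in L(S).

Yes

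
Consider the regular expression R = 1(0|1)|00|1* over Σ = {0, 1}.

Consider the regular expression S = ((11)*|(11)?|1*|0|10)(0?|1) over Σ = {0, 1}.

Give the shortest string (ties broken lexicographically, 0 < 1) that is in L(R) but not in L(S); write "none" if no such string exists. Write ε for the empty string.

Converting the expression R to a DFA (subset construction, then merging equivalent states) gives the minimal DFA with states {r0, r1, r2, r3, r4, r5}, start state r0, accepting states {r0, r2, r3, r5} and transitions r0: 0→r1, 1→r2; r1: 0→r3, 1→r4; r2: 0→r3, 1→r5; r3: 0→r4, 1→r4; r4: 0→r4, 1→r4; r5: 0→r4, 1→r5.
Converting the expression S to a DFA (subset construction, then merging equivalent states) gives the minimal DFA with states {s0, s1, s2, s3, s4, s5}, start state s0, accepting states {s0, s1, s2, s3, s4} and transitions s0: 0→s1, 1→s2; s1: 0→s3, 1→s3; s2: 0→s1, 1→s4; s3: 0→s5, 1→s5; s4: 0→s3, 1→s4; s5: 0→s5, 1→s5.
Exploring the product automaton R × S from the start pair (r0, s0), following both machines on each input symbol, reaches 8 state pairs: (r0, s0), (r1, s1), (r2, s2), (r3, s3), (r4, s3), (r3, s1), (r5, s4), (r4, s5).
R accepts in {r0, r2, r3, r5} and S accepts in {s0, s1, s2, s3, s4}. The reachable pairs whose R-component is accepting are (r0, s0), (r2, s2), (r3, s3), (r3, s1), (r5, s4); in each of them the S-component is accepting too, so the product for L(R) \ L(S) (R-component accepting, S-component rejecting) has no reachable accepting pair and the difference is empty.
So every string accepted by R is also accepted by S: L(R) \ L(S) = ∅ and there is no such string.

none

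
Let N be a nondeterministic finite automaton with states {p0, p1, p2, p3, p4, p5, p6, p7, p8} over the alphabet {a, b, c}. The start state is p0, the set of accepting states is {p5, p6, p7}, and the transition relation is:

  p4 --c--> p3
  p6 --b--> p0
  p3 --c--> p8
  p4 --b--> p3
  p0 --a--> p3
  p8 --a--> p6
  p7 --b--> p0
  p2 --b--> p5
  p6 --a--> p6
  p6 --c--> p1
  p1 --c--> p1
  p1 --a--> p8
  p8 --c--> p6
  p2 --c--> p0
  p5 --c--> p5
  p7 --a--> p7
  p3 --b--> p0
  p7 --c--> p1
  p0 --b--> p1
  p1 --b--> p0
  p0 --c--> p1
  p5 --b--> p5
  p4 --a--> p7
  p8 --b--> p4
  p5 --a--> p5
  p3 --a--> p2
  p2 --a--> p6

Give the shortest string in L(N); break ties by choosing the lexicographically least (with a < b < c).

aaa

A breadth-first search from p0 reaches an accepting state first via the path p0 → p3 → p2 → p6 on input aaa.
No string of length < 3 is accepted (BFS exhausts all shorter strings without reaching an accepting state), and aaa is the lexicographically least accepting string of length 3.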